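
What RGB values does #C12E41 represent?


C1 → 193 (R)
2E → 46 (G)
41 → 65 (B)
= RGB(193, 46, 65)


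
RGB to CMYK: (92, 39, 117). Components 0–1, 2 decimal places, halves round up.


R'=92/255≈0.3608, G'=39/255≈0.1529, B'=117/255≈0.4588
K = 1 - max(R',G',B') = 1 - 117/255 = 138/255 = 0.54117… → 0.54
(1-R'-K)/(1-K) simplifies to (max-R)/max with max = 117:
C = (117-92)/117 = 25/117 = 0.21367… → 0.21
M = (117-39)/117 = 78/117 = 0.66666… → 0.67
Y = (117-117)/117 = 0/117 = 0 → 0.00
= CMYK(0.21, 0.67, 0.00, 0.54)


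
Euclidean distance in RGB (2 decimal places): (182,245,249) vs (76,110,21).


d = √[(R₁-R₂)² + (G₁-G₂)² + (B₁-B₂)²]
d = √[(182-76)² + (245-110)² + (249-21)²]
d = √[11236 + 18225 + 51984]
d = √81445
d ≈ 285.39


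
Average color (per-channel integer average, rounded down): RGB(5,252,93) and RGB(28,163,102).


Midpoint: each channel = ⌊(C₁+C₂)/2⌋
R: ⌊(5+28)/2⌋ = 16
G: ⌊(252+163)/2⌋ = 207
B: ⌊(93+102)/2⌋ = 97
= RGB(16, 207, 97)


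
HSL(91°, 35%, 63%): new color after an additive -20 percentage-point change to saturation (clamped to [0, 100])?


Original S = 35%
Adjustment = -20 percentage points
New S = 35 + (-20) = 15
Clamp to [0, 100] → 15
= HSL(91°, 15%, 63%)


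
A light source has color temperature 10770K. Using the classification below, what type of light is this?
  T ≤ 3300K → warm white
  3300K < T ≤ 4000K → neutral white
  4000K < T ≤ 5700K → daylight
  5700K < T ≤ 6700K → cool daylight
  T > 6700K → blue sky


Temperature: 10770K
10770K > 6700K → blue sky
Classification: blue sky


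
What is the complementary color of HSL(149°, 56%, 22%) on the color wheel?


Complement = opposite side of color wheel = hue + 180°
H' = (149 + 180) mod 360 = 329°
S and L unchanged.
= HSL(329°, 56%, 22%)


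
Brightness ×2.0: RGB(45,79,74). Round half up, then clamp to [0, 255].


Multiply each channel by 2.0, round half up, clamp to [0, 255]
R: 45×2.0 = 90
G: 79×2.0 = 158
B: 74×2.0 = 148
= RGB(90, 158, 148)


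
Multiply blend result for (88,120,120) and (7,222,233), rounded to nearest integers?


Multiply: C = A×B/255, rounded to nearest integer
R: 88×7/255 = 616/255 ≈ 2.416 → 2
G: 120×222/255 = 26640/255 ≈ 104.471 → 104
B: 120×233/255 = 27960/255 ≈ 109.647 → 110
= RGB(2, 104, 110)


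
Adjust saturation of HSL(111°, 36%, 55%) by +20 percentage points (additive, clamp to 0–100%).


Original S = 36%
Adjustment = +20 percentage points
New S = 36 + (20) = 56
Clamp to [0, 100] → 56
= HSL(111°, 56%, 55%)


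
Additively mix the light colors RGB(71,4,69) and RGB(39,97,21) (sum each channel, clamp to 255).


Additive: each channel = min(255, C₁+C₂)
R: 71+39 = 110 → 110
G: 4+97 = 101 → 101
B: 69+21 = 90 → 90
= RGB(110, 101, 90)


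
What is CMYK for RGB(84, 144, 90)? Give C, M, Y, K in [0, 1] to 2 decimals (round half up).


R'=84/255≈0.3294, G'=144/255≈0.5647, B'=90/255≈0.3529
K = 1 - max(R',G',B') = 1 - 144/255 = 111/255 = 0.43529… → 0.44
(1-R'-K)/(1-K) simplifies to (max-R)/max with max = 144:
C = (144-84)/144 = 60/144 = 0.41666… → 0.42
M = (144-144)/144 = 0/144 = 0 → 0.00
Y = (144-90)/144 = 54/144 = 0.375 → 0.38
= CMYK(0.42, 0.00, 0.38, 0.44)


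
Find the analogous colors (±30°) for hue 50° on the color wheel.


Base hue: 50°
Left analog: (50 - 30) mod 360 = 20°
Right analog: (50 + 30) mod 360 = 80°
Analogous hues = 20° and 80°


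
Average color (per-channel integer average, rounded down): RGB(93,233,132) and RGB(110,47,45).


Midpoint: each channel = ⌊(C₁+C₂)/2⌋
R: ⌊(93+110)/2⌋ = 101
G: ⌊(233+47)/2⌋ = 140
B: ⌊(132+45)/2⌋ = 88
= RGB(101, 140, 88)


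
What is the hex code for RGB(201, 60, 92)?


R = 201 → C9 (hex)
G = 60 → 3C (hex)
B = 92 → 5C (hex)
Hex = #C93C5C


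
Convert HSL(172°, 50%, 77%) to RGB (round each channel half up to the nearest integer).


H=172°, S=0.50, L=0.77
C = (1-|2L-1|)×S = (1-|0.54|)×0.50 = 0.23
H' = H/60 = 172/60 ≈ 2.8667; X = C×(1-|H' mod 2 - 1|) ≈ 0.1993
m = L - C/2 = 0.77 - 0.115 = 0.655
Sector ⌊H'⌋ = 2 → (R',G',B') = (0.0, 0.23, ≈0.1993)
RGB = ((R'+m)×255, (G'+m)×255, (B'+m)×255) = (167.025, 225.675, 217.855)
Round half up → RGB(167, 226, 218)


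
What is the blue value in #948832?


Color: #948832
R = 94 = 148
G = 88 = 136
B = 32 = 50
Blue = 50


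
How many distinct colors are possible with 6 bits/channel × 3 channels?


Total bits = 6 bits/channel × 3 channels = 18 bits
Distinct colors = 2^18
= 262,144 colors


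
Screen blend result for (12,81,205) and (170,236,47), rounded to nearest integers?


Screen: C = 255 - (255-A)×(255-B)/255, rounded to nearest integer
R: 255 - (255-12)×(255-170)/255 = 255 - 20655/255 ≈ 255 - 81.000 = 174.000 → 174
G: 255 - (255-81)×(255-236)/255 = 255 - 3306/255 ≈ 255 - 12.965 = 242.035 → 242
B: 255 - (255-205)×(255-47)/255 = 255 - 10400/255 ≈ 255 - 40.784 = 214.216 → 214
= RGB(174, 242, 214)


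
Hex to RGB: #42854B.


42 → 66 (R)
85 → 133 (G)
4B → 75 (B)
= RGB(66, 133, 75)


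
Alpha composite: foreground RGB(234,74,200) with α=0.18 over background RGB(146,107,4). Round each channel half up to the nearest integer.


C = α×F + (1-α)×B, with 1-α = 0.82
R: 0.18×234 + 0.82×146 = 42.12 + 119.72 = 161.84 → 162
G: 0.18×74 + 0.82×107 = 13.32 + 87.74 = 101.06 → 101
B: 0.18×200 + 0.82×4 = 36.00 + 3.28 = 39.28 → 39
= RGB(162, 101, 39)


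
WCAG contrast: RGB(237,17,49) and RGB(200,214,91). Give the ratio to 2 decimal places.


Linearize each sRGB channel c=v/255: c/12.92 if c ≤ 0.04045 else ((c+0.055)/1.055)^2.4
L = 0.2126×R_lin + 0.7152×G_lin + 0.0722×B_lin
Color 1 (237,17,49):
  R=237: 237/255≈0.9294 > 0.04045 → ((0.9294+0.055)/1.055)^2.4 ≈ 0.84687
  G=17: 17/255≈0.0667 > 0.04045 → ((0.0667+0.055)/1.055)^2.4 ≈ 0.00561
  B=49: 49/255≈0.1922 > 0.04045 → ((0.1922+0.055)/1.055)^2.4 ≈ 0.03071
  L1 = 0.2126×0.84687 + 0.7152×0.00561 + 0.0722×0.03071 ≈ 0.18627
Color 2 (200,214,91):
  R=200: 200/255≈0.7843 > 0.04045 → ((0.7843+0.055)/1.055)^2.4 ≈ 0.57758
  G=214: 214/255≈0.8392 > 0.04045 → ((0.8392+0.055)/1.055)^2.4 ≈ 0.67244
  B=91: 91/255≈0.3569 > 0.04045 → ((0.3569+0.055)/1.055)^2.4 ≈ 0.10462
  L2 = 0.2126×0.57758 + 0.7152×0.67244 + 0.0722×0.10462 ≈ 0.61128
Lighter = 0.61128, Darker = 0.18627
Ratio = (L_lighter + 0.05) / (L_darker + 0.05)
Ratio = (0.61128 + 0.05) / (0.18627 + 0.05) = 0.66128 / 0.23627 ≈ 2.7988
Ratio ≈ 2.80:1


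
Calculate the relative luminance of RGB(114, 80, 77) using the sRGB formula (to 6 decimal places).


Linearize each channel (sRGB transfer function): c = v/255; c_lin = c/12.92 if c ≤ 0.04045, else ((c+0.055)/1.055)^2.4
  R: 114/255 ≈ 0.447059 > 0.04045 → ((0.447059+0.055)/1.055)^2.4 ≈ 0.168269
  G: 80/255 ≈ 0.313725 > 0.04045 → ((0.313725+0.055)/1.055)^2.4 ≈ 0.080220
  B: 77/255 ≈ 0.301961 > 0.04045 → ((0.301961+0.055)/1.055)^2.4 ≈ 0.074214
R_lin = 0.168269, G_lin = 0.080220, B_lin = 0.074214
L = 0.2126×R + 0.7152×G + 0.0722×B
L = 0.2126×0.168269 + 0.7152×0.080220 + 0.0722×0.074214
L ≈ 0.098506


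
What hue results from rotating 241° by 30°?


New hue = (H + rotation) mod 360
New hue = (241 + 30) mod 360
= 271 mod 360
= 271°


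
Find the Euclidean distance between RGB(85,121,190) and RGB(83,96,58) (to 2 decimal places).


d = √[(R₁-R₂)² + (G₁-G₂)² + (B₁-B₂)²]
d = √[(85-83)² + (121-96)² + (190-58)²]
d = √[4 + 625 + 17424]
d = √18053
d ≈ 134.36


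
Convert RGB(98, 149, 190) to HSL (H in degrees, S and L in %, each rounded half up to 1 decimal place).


Normalize: R'=98/255≈0.3843, G'=149/255≈0.5843, B'=190/255≈0.7451
Max=190/255, Min=98/255, Δ=Max-Min=92/255
L = (Max+Min)/2 = (190+98)/510 = 288/510 = 0.56470… → L = 56.5%
L > 0.5 → S = Δ/(2-Max-Min) = 92/(510-190-98) = 92/222 = 0.41441… → S = 41.4%
(the 1/255 factors cancel in S and H, so raw channel differences can be used)
Max is B' → H = 60 × ((R-G)/Δ + 4) = 60 × ((98-149)/92 + 4)
  -51/92 + 4 = -0.5543… + 4 = 3.4456…
  H = 60 × 3.4456… = 206.739…° → H = 206.7°
= HSL(206.7°, 41.4%, 56.5%)


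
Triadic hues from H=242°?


Triadic: equally spaced at 120° intervals
H1 = 242°
H2 = (242 + 120) mod 360 = 2°
H3 = (242 + 240) mod 360 = 122°
Triadic = 242°, 2°, 122°


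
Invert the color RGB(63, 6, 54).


Invert: (255-R, 255-G, 255-B)
R: 255-63 = 192
G: 255-6 = 249
B: 255-54 = 201
= RGB(192, 249, 201)


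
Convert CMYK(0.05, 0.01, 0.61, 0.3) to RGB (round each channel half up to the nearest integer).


R = 255 × (1-C) × (1-K) = 255 × 0.95 × 0.70 = 169.575 → 170
G = 255 × (1-M) × (1-K) = 255 × 0.99 × 0.70 = 176.715 → 177
B = 255 × (1-Y) × (1-K) = 255 × 0.39 × 0.70 = 69.615 → 70
= RGB(170, 177, 70)


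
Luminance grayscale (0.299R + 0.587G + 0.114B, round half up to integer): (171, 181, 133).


Gray = 0.299×R + 0.587×G + 0.114×B
Gray = 0.299×171 + 0.587×181 + 0.114×133
Gray = 51.129 + 106.247 + 15.162
Gray = 172.538 → round half up → 173
Gray = 173


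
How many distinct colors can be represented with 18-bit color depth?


Colors = 2^bits = 2^18
= 262,144 colors


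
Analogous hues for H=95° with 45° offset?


Base hue: 95°
Left analog: (95 - 45) mod 360 = 50°
Right analog: (95 + 45) mod 360 = 140°
Analogous hues = 50° and 140°


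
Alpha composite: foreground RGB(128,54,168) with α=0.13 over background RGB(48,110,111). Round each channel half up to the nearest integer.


C = α×F + (1-α)×B, with 1-α = 0.87
R: 0.13×128 + 0.87×48 = 16.64 + 41.76 = 58.40 → 58
G: 0.13×54 + 0.87×110 = 7.02 + 95.70 = 102.72 → 103
B: 0.13×168 + 0.87×111 = 21.84 + 96.57 = 118.41 → 118
= RGB(58, 103, 118)


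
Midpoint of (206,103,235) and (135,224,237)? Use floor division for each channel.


Midpoint: each channel = ⌊(C₁+C₂)/2⌋
R: ⌊(206+135)/2⌋ = 170
G: ⌊(103+224)/2⌋ = 163
B: ⌊(235+237)/2⌋ = 236
= RGB(170, 163, 236)


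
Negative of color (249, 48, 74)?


Invert: (255-R, 255-G, 255-B)
R: 255-249 = 6
G: 255-48 = 207
B: 255-74 = 181
= RGB(6, 207, 181)


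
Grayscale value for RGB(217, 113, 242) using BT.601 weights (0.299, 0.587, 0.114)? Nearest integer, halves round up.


Gray = 0.299×R + 0.587×G + 0.114×B
Gray = 0.299×217 + 0.587×113 + 0.114×242
Gray = 64.883 + 66.331 + 27.588
Gray = 158.802 → round half up → 159
Gray = 159


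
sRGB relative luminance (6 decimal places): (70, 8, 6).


Linearize each channel (sRGB transfer function): c = v/255; c_lin = c/12.92 if c ≤ 0.04045, else ((c+0.055)/1.055)^2.4
  R: 70/255 ≈ 0.274510 > 0.04045 → ((0.274510+0.055)/1.055)^2.4 ≈ 0.061246
  G: 8/255 ≈ 0.031373 ≤ 0.04045 → 0.031373/12.92 ≈ 0.002428
  B: 6/255 ≈ 0.023529 ≤ 0.04045 → 0.023529/12.92 ≈ 0.001821
R_lin = 0.061246, G_lin = 0.002428, B_lin = 0.001821
L = 0.2126×R + 0.7152×G + 0.0722×B
L = 0.2126×0.061246 + 0.7152×0.002428 + 0.0722×0.001821
L ≈ 0.014889


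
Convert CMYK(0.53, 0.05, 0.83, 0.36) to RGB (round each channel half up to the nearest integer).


R = 255 × (1-C) × (1-K) = 255 × 0.47 × 0.64 = 76.704 → 77
G = 255 × (1-M) × (1-K) = 255 × 0.95 × 0.64 = 155.04 → 155
B = 255 × (1-Y) × (1-K) = 255 × 0.17 × 0.64 = 27.744 → 28
= RGB(77, 155, 28)


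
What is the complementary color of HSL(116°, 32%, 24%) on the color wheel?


Complement = opposite side of color wheel = hue + 180°
H' = (116 + 180) mod 360 = 296°
S and L unchanged.
= HSL(296°, 32%, 24%)


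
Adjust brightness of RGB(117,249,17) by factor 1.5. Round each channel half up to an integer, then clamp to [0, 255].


Multiply each channel by 1.5, round half up, clamp to [0, 255]
R: 117×1.5 = 175.5 → round → 176
G: 249×1.5 = 373.5 → round → 374 → clamp → 255
B: 17×1.5 = 25.5 → round → 26
= RGB(176, 255, 26)


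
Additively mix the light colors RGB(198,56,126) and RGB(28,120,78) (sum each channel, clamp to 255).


Additive: each channel = min(255, C₁+C₂)
R: 198+28 = 226 → 226
G: 56+120 = 176 → 176
B: 126+78 = 204 → 204
= RGB(226, 176, 204)


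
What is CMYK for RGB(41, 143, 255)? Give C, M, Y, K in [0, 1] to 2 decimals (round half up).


R'=41/255≈0.1608, G'=143/255≈0.5608, B'=255/255≈1.0000
K = 1 - max(R',G',B') = 1 - 255/255 = 0/255 = 0 → 0.00
(1-R'-K)/(1-K) simplifies to (max-R)/max with max = 255:
C = (255-41)/255 = 214/255 = 0.83921… → 0.84
M = (255-143)/255 = 112/255 = 0.43921… → 0.44
Y = (255-255)/255 = 0/255 = 0 → 0.00
= CMYK(0.84, 0.44, 0.00, 0.00)


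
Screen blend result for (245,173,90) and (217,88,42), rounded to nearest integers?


Screen: C = 255 - (255-A)×(255-B)/255, rounded to nearest integer
R: 255 - (255-245)×(255-217)/255 = 255 - 380/255 ≈ 255 - 1.490 = 253.510 → 254
G: 255 - (255-173)×(255-88)/255 = 255 - 13694/255 ≈ 255 - 53.702 = 201.298 → 201
B: 255 - (255-90)×(255-42)/255 = 255 - 35145/255 ≈ 255 - 137.824 = 117.176 → 117
= RGB(254, 201, 117)


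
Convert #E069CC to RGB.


E0 → 224 (R)
69 → 105 (G)
CC → 204 (B)
= RGB(224, 105, 204)


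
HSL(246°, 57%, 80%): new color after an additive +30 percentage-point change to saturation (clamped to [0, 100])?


Original S = 57%
Adjustment = +30 percentage points
New S = 57 + (30) = 87
Clamp to [0, 100] → 87
= HSL(246°, 87%, 80%)


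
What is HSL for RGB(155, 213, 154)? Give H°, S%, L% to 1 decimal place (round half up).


Normalize: R'=155/255≈0.6078, G'=213/255≈0.8353, B'=154/255≈0.6039
Max=213/255, Min=154/255, Δ=Max-Min=59/255
L = (Max+Min)/2 = (213+154)/510 = 367/510 = 0.71960… → L = 72.0%
L > 0.5 → S = Δ/(2-Max-Min) = 59/(510-213-154) = 59/143 = 0.41258… → S = 41.3%
(the 1/255 factors cancel in S and H, so raw channel differences can be used)
Max is G' → H = 60 × ((B-R)/Δ + 2) = 60 × ((154-155)/59 + 2)
  -1/59 + 2 = -0.0169… + 2 = 1.9830…
  H = 60 × 1.9830… = 118.983…° → H = 119.0°
= HSL(119.0°, 41.3%, 72.0%)


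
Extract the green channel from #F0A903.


Color: #F0A903
R = F0 = 240
G = A9 = 169
B = 03 = 3
Green = 169


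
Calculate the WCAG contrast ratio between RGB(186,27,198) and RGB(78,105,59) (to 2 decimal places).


Linearize each sRGB channel c=v/255: c/12.92 if c ≤ 0.04045 else ((c+0.055)/1.055)^2.4
L = 0.2126×R_lin + 0.7152×G_lin + 0.0722×B_lin
Color 1 (186,27,198):
  R=186: 186/255≈0.7294 > 0.04045 → ((0.7294+0.055)/1.055)^2.4 ≈ 0.49102
  G=27: 27/255≈0.1059 > 0.04045 → ((0.1059+0.055)/1.055)^2.4 ≈ 0.01096
  B=198: 198/255≈0.7765 > 0.04045 → ((0.7765+0.055)/1.055)^2.4 ≈ 0.56471
  L1 = 0.2126×0.49102 + 0.7152×0.01096 + 0.0722×0.56471 ≈ 0.15300
Color 2 (78,105,59):
  R=78: 78/255≈0.3059 > 0.04045 → ((0.3059+0.055)/1.055)^2.4 ≈ 0.07619
  G=105: 105/255≈0.4118 > 0.04045 → ((0.4118+0.055)/1.055)^2.4 ≈ 0.14126
  B=59: 59/255≈0.2314 > 0.04045 → ((0.2314+0.055)/1.055)^2.4 ≈ 0.04374
  L2 = 0.2126×0.07619 + 0.7152×0.14126 + 0.0722×0.04374 ≈ 0.12039
Lighter = 0.15300, Darker = 0.12039
Ratio = (L_lighter + 0.05) / (L_darker + 0.05)
Ratio = (0.15300 + 0.05) / (0.12039 + 0.05) = 0.20300 / 0.17039 ≈ 1.1914
Ratio ≈ 1.19:1


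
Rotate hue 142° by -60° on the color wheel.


New hue = (H + rotation) mod 360
New hue = (142 -60) mod 360
= 82 mod 360
= 82°


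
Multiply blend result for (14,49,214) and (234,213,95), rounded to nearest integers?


Multiply: C = A×B/255, rounded to nearest integer
R: 14×234/255 = 3276/255 ≈ 12.847 → 13
G: 49×213/255 = 10437/255 ≈ 40.929 → 41
B: 214×95/255 = 20330/255 ≈ 79.725 → 80
= RGB(13, 41, 80)


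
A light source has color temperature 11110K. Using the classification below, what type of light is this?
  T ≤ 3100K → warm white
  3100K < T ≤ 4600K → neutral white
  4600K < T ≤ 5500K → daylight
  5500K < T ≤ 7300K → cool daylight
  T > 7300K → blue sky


Temperature: 11110K
11110K > 7300K → blue sky
Classification: blue sky


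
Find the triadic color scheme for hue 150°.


Triadic: equally spaced at 120° intervals
H1 = 150°
H2 = (150 + 120) mod 360 = 270°
H3 = (150 + 240) mod 360 = 30°
Triadic = 150°, 270°, 30°


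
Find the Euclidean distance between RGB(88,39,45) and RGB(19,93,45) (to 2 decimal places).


d = √[(R₁-R₂)² + (G₁-G₂)² + (B₁-B₂)²]
d = √[(88-19)² + (39-93)² + (45-45)²]
d = √[4761 + 2916 + 0]
d = √7677
d ≈ 87.62


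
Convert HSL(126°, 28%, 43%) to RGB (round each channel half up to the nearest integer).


H=126°, S=0.28, L=0.43
C = (1-|2L-1|)×S = (1-|-0.14|)×0.28 = 0.2408
H' = H/60 = 126/60 ≈ 2.1000; X = C×(1-|H' mod 2 - 1|) = 0.02408
m = L - C/2 = 0.43 - 0.1204 = 0.3096
Sector ⌊H'⌋ = 2 → (R',G',B') = (0.0, 0.2408, 0.02408)
RGB = ((R'+m)×255, (G'+m)×255, (B'+m)×255) = (78.948, 140.352, 85.0884)
Round half up → RGB(79, 140, 85)


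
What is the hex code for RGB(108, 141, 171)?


R = 108 → 6C (hex)
G = 141 → 8D (hex)
B = 171 → AB (hex)
Hex = #6C8DAB


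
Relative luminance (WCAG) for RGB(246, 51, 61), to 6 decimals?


Linearize each channel (sRGB transfer function): c = v/255; c_lin = c/12.92 if c ≤ 0.04045, else ((c+0.055)/1.055)^2.4
  R: 246/255 ≈ 0.964706 > 0.04045 → ((0.964706+0.055)/1.055)^2.4 ≈ 0.921582
  G: 51/255 ≈ 0.200000 > 0.04045 → ((0.200000+0.055)/1.055)^2.4 ≈ 0.033105
  B: 61/255 ≈ 0.239216 > 0.04045 → ((0.239216+0.055)/1.055)^2.4 ≈ 0.046665
R_lin = 0.921582, G_lin = 0.033105, B_lin = 0.046665
L = 0.2126×R + 0.7152×G + 0.0722×B
L = 0.2126×0.921582 + 0.7152×0.033105 + 0.0722×0.046665
L ≈ 0.222974


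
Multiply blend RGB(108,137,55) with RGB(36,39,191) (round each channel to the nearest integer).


Multiply: C = A×B/255, rounded to nearest integer
R: 108×36/255 = 3888/255 ≈ 15.247 → 15
G: 137×39/255 = 5343/255 ≈ 20.953 → 21
B: 55×191/255 = 10505/255 ≈ 41.196 → 41
= RGB(15, 21, 41)


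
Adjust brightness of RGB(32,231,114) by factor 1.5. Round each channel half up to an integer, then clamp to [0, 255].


Multiply each channel by 1.5, round half up, clamp to [0, 255]
R: 32×1.5 = 48
G: 231×1.5 = 346.5 → round → 347 → clamp → 255
B: 114×1.5 = 171
= RGB(48, 255, 171)


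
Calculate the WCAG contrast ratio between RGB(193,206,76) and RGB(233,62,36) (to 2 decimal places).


Linearize each sRGB channel c=v/255: c/12.92 if c ≤ 0.04045 else ((c+0.055)/1.055)^2.4
L = 0.2126×R_lin + 0.7152×G_lin + 0.0722×B_lin
Color 1 (193,206,76):
  R=193: 193/255≈0.7569 > 0.04045 → ((0.7569+0.055)/1.055)^2.4 ≈ 0.53328
  G=206: 206/255≈0.8078 > 0.04045 → ((0.8078+0.055)/1.055)^2.4 ≈ 0.61721
  B=76: 76/255≈0.2980 > 0.04045 → ((0.2980+0.055)/1.055)^2.4 ≈ 0.07227
  L1 = 0.2126×0.53328 + 0.7152×0.61721 + 0.0722×0.07227 ≈ 0.56002
Color 2 (233,62,36):
  R=233: 233/255≈0.9137 > 0.04045 → ((0.9137+0.055)/1.055)^2.4 ≈ 0.81485
  G=62: 62/255≈0.2431 > 0.04045 → ((0.2431+0.055)/1.055)^2.4 ≈ 0.04817
  B=36: 36/255≈0.1412 > 0.04045 → ((0.1412+0.055)/1.055)^2.4 ≈ 0.01764
  L2 = 0.2126×0.81485 + 0.7152×0.04817 + 0.0722×0.01764 ≈ 0.20896
Lighter = 0.56002, Darker = 0.20896
Ratio = (L_lighter + 0.05) / (L_darker + 0.05)
Ratio = (0.56002 + 0.05) / (0.20896 + 0.05) = 0.61002 / 0.25896 ≈ 2.3556
Ratio ≈ 2.36:1


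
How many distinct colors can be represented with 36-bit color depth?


Colors = 2^bits = 2^36
= 68,719,476,736 colors


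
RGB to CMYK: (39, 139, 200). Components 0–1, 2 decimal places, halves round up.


R'=39/255≈0.1529, G'=139/255≈0.5451, B'=200/255≈0.7843
K = 1 - max(R',G',B') = 1 - 200/255 = 55/255 = 0.21568… → 0.22
(1-R'-K)/(1-K) simplifies to (max-R)/max with max = 200:
C = (200-39)/200 = 161/200 = 0.805 → 0.81
M = (200-139)/200 = 61/200 = 0.305 → 0.31
Y = (200-200)/200 = 0/200 = 0 → 0.00
= CMYK(0.81, 0.31, 0.00, 0.22)


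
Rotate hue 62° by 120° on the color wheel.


New hue = (H + rotation) mod 360
New hue = (62 + 120) mod 360
= 182 mod 360
= 182°


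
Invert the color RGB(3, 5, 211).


Invert: (255-R, 255-G, 255-B)
R: 255-3 = 252
G: 255-5 = 250
B: 255-211 = 44
= RGB(252, 250, 44)


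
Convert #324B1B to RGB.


32 → 50 (R)
4B → 75 (G)
1B → 27 (B)
= RGB(50, 75, 27)


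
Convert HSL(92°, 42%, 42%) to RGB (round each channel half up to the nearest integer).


H=92°, S=0.42, L=0.42
C = (1-|2L-1|)×S = (1-|-0.16|)×0.42 = 0.3528
H' = H/60 = 92/60 ≈ 1.5333; X = C×(1-|H' mod 2 - 1|) = 0.16464
m = L - C/2 = 0.42 - 0.1764 = 0.2436
Sector ⌊H'⌋ = 1 → (R',G',B') = (0.16464, 0.3528, 0.0)
RGB = ((R'+m)×255, (G'+m)×255, (B'+m)×255) = (104.1012, 152.082, 62.118)
Round half up → RGB(104, 152, 62)


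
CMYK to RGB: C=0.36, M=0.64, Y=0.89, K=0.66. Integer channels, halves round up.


R = 255 × (1-C) × (1-K) = 255 × 0.64 × 0.34 = 55.488 → 55
G = 255 × (1-M) × (1-K) = 255 × 0.36 × 0.34 = 31.212 → 31
B = 255 × (1-Y) × (1-K) = 255 × 0.11 × 0.34 = 9.537 → 10
= RGB(55, 31, 10)


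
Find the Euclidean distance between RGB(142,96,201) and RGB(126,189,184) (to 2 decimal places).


d = √[(R₁-R₂)² + (G₁-G₂)² + (B₁-B₂)²]
d = √[(142-126)² + (96-189)² + (201-184)²]
d = √[256 + 8649 + 289]
d = √9194
d ≈ 95.89


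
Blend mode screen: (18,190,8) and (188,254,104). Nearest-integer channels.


Screen: C = 255 - (255-A)×(255-B)/255, rounded to nearest integer
R: 255 - (255-18)×(255-188)/255 = 255 - 15879/255 ≈ 255 - 62.271 = 192.729 → 193
G: 255 - (255-190)×(255-254)/255 = 255 - 65/255 ≈ 255 - 0.255 = 254.745 → 255
B: 255 - (255-8)×(255-104)/255 = 255 - 37297/255 ≈ 255 - 146.263 = 108.737 → 109
= RGB(193, 255, 109)


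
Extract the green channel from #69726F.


Color: #69726F
R = 69 = 105
G = 72 = 114
B = 6F = 111
Green = 114


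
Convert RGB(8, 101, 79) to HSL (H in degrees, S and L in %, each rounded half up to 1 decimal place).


Normalize: R'=8/255≈0.0314, G'=101/255≈0.3961, B'=79/255≈0.3098
Max=101/255, Min=8/255, Δ=Max-Min=93/255
L = (Max+Min)/2 = (101+8)/510 = 109/510 = 0.21372… → L = 21.4%
L ≤ 0.5 → S = Δ/(Max+Min) = 93/(101+8) = 93/109 = 0.85321… → S = 85.3%
(the 1/255 factors cancel in S and H, so raw channel differences can be used)
Max is G' → H = 60 × ((B-R)/Δ + 2) = 60 × ((79-8)/93 + 2)
  71/93 + 2 = 0.7634… + 2 = 2.7634…
  H = 60 × 2.7634… = 165.806…° → H = 165.8°
= HSL(165.8°, 85.3%, 21.4%)


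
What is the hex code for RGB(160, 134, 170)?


R = 160 → A0 (hex)
G = 134 → 86 (hex)
B = 170 → AA (hex)
Hex = #A086AA


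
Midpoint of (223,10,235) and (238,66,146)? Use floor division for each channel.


Midpoint: each channel = ⌊(C₁+C₂)/2⌋
R: ⌊(223+238)/2⌋ = 230
G: ⌊(10+66)/2⌋ = 38
B: ⌊(235+146)/2⌋ = 190
= RGB(230, 38, 190)


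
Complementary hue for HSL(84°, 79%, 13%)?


Complement = opposite side of color wheel = hue + 180°
H' = (84 + 180) mod 360 = 264°
S and L unchanged.
= HSL(264°, 79%, 13%)


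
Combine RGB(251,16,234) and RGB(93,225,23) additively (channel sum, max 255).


Additive: each channel = min(255, C₁+C₂)
R: 251+93 = 344 → 255
G: 16+225 = 241 → 241
B: 234+23 = 257 → 255
= RGB(255, 241, 255)


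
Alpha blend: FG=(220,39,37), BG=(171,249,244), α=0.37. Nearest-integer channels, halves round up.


C = α×F + (1-α)×B, with 1-α = 0.63
R: 0.37×220 + 0.63×171 = 81.40 + 107.73 = 189.13 → 189
G: 0.37×39 + 0.63×249 = 14.43 + 156.87 = 171.30 → 171
B: 0.37×37 + 0.63×244 = 13.69 + 153.72 = 167.41 → 167
= RGB(189, 171, 167)


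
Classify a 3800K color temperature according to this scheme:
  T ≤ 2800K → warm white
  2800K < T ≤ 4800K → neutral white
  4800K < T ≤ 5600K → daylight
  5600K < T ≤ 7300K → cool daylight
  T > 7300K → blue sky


Temperature: 3800K
2800K < 3800K ≤ 4800K → neutral white
Classification: neutral white


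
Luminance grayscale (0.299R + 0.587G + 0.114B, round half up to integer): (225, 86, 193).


Gray = 0.299×R + 0.587×G + 0.114×B
Gray = 0.299×225 + 0.587×86 + 0.114×193
Gray = 67.275 + 50.482 + 22.002
Gray = 139.759 → round half up → 140
Gray = 140


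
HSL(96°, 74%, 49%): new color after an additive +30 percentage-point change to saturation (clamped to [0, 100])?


Original S = 74%
Adjustment = +30 percentage points
New S = 74 + (30) = 104
Clamp to [0, 100] → 100
= HSL(96°, 100%, 49%)


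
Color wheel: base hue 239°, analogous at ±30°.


Base hue: 239°
Left analog: (239 - 30) mod 360 = 209°
Right analog: (239 + 30) mod 360 = 269°
Analogous hues = 209° and 269°


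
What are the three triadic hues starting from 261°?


Triadic: equally spaced at 120° intervals
H1 = 261°
H2 = (261 + 120) mod 360 = 21°
H3 = (261 + 240) mod 360 = 141°
Triadic = 261°, 21°, 141°


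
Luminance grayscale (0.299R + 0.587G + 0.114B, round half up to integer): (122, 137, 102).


Gray = 0.299×R + 0.587×G + 0.114×B
Gray = 0.299×122 + 0.587×137 + 0.114×102
Gray = 36.478 + 80.419 + 11.628
Gray = 128.525 → round half up → 129
Gray = 129


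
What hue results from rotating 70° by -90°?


New hue = (H + rotation) mod 360
New hue = (70 -90) mod 360
= -20 mod 360
= 340°


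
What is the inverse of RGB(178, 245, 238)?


Invert: (255-R, 255-G, 255-B)
R: 255-178 = 77
G: 255-245 = 10
B: 255-238 = 17
= RGB(77, 10, 17)


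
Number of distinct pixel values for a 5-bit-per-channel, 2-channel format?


Total bits = 5 bits/channel × 2 channels = 10 bits
Distinct pixel values = 2^10
= 1,024 pixel values


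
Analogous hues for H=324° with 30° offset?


Base hue: 324°
Left analog: (324 - 30) mod 360 = 294°
Right analog: (324 + 30) mod 360 = 354°
Analogous hues = 294° and 354°


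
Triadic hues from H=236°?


Triadic: equally spaced at 120° intervals
H1 = 236°
H2 = (236 + 120) mod 360 = 356°
H3 = (236 + 240) mod 360 = 116°
Triadic = 236°, 356°, 116°


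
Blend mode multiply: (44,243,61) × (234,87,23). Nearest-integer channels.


Multiply: C = A×B/255, rounded to nearest integer
R: 44×234/255 = 10296/255 ≈ 40.376 → 40
G: 243×87/255 = 21141/255 ≈ 82.906 → 83
B: 61×23/255 = 1403/255 ≈ 5.502 → 6
= RGB(40, 83, 6)


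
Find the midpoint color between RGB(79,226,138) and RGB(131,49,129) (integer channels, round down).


Midpoint: each channel = ⌊(C₁+C₂)/2⌋
R: ⌊(79+131)/2⌋ = 105
G: ⌊(226+49)/2⌋ = 137
B: ⌊(138+129)/2⌋ = 133
= RGB(105, 137, 133)


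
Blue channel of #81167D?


Color: #81167D
R = 81 = 129
G = 16 = 22
B = 7D = 125
Blue = 125


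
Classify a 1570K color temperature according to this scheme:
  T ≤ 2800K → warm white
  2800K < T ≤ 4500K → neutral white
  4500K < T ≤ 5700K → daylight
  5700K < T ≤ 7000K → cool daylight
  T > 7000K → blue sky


Temperature: 1570K
1570K ≤ 2800K → warm white
Classification: warm white


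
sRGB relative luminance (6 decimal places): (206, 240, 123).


Linearize each channel (sRGB transfer function): c = v/255; c_lin = c/12.92 if c ≤ 0.04045, else ((c+0.055)/1.055)^2.4
  R: 206/255 ≈ 0.807843 > 0.04045 → ((0.807843+0.055)/1.055)^2.4 ≈ 0.617207
  G: 240/255 ≈ 0.941176 > 0.04045 → ((0.941176+0.055)/1.055)^2.4 ≈ 0.871367
  B: 123/255 ≈ 0.482353 > 0.04045 → ((0.482353+0.055)/1.055)^2.4 ≈ 0.198069
R_lin = 0.617207, G_lin = 0.871367, B_lin = 0.198069
L = 0.2126×R + 0.7152×G + 0.0722×B
L = 0.2126×0.617207 + 0.7152×0.871367 + 0.0722×0.198069
L ≈ 0.768720


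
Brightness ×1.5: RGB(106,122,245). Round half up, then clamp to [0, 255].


Multiply each channel by 1.5, round half up, clamp to [0, 255]
R: 106×1.5 = 159
G: 122×1.5 = 183
B: 245×1.5 = 367.5 → round → 368 → clamp → 255
= RGB(159, 183, 255)


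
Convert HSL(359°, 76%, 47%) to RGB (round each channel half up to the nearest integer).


H=359°, S=0.76, L=0.47
C = (1-|2L-1|)×S = (1-|-0.06|)×0.76 = 0.7144
H' = H/60 = 359/60 ≈ 5.9833; X = C×(1-|H' mod 2 - 1|) ≈ 0.0119
m = L - C/2 = 0.47 - 0.3572 = 0.1128
Sector ⌊H'⌋ = 5 → (R',G',B') = (0.7144, 0.0, ≈0.0119)
RGB = ((R'+m)×255, (G'+m)×255, (B'+m)×255) = (210.936, 28.764, 31.8002)
Round half up → RGB(211, 29, 32)


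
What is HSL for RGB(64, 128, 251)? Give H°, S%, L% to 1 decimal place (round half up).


Normalize: R'=64/255≈0.2510, G'=128/255≈0.5020, B'=251/255≈0.9843
Max=251/255, Min=64/255, Δ=Max-Min=187/255
L = (Max+Min)/2 = (251+64)/510 = 315/510 = 0.61764… → L = 61.8%
L > 0.5 → S = Δ/(2-Max-Min) = 187/(510-251-64) = 187/195 = 0.95897… → S = 95.9%
(the 1/255 factors cancel in S and H, so raw channel differences can be used)
Max is B' → H = 60 × ((R-G)/Δ + 4) = 60 × ((64-128)/187 + 4)
  -64/187 + 4 = -0.3422… + 4 = 3.6577…
  H = 60 × 3.6577… = 219.465…° → H = 219.5°
= HSL(219.5°, 95.9%, 61.8%)


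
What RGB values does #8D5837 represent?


8D → 141 (R)
58 → 88 (G)
37 → 55 (B)
= RGB(141, 88, 55)


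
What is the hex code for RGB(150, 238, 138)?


R = 150 → 96 (hex)
G = 238 → EE (hex)
B = 138 → 8A (hex)
Hex = #96EE8A


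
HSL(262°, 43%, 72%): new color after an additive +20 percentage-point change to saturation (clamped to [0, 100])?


Original S = 43%
Adjustment = +20 percentage points
New S = 43 + (20) = 63
Clamp to [0, 100] → 63
= HSL(262°, 63%, 72%)


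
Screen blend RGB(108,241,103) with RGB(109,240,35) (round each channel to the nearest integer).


Screen: C = 255 - (255-A)×(255-B)/255, rounded to nearest integer
R: 255 - (255-108)×(255-109)/255 = 255 - 21462/255 ≈ 255 - 84.165 = 170.835 → 171
G: 255 - (255-241)×(255-240)/255 = 255 - 210/255 ≈ 255 - 0.824 = 254.176 → 254
B: 255 - (255-103)×(255-35)/255 = 255 - 33440/255 ≈ 255 - 131.137 = 123.863 → 124
= RGB(171, 254, 124)


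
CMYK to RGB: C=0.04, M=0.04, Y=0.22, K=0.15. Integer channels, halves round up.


R = 255 × (1-C) × (1-K) = 255 × 0.96 × 0.85 = 208.08 → 208
G = 255 × (1-M) × (1-K) = 255 × 0.96 × 0.85 = 208.08 → 208
B = 255 × (1-Y) × (1-K) = 255 × 0.78 × 0.85 = 169.065 → 169
= RGB(208, 208, 169)


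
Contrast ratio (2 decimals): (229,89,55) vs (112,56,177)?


Linearize each sRGB channel c=v/255: c/12.92 if c ≤ 0.04045 else ((c+0.055)/1.055)^2.4
L = 0.2126×R_lin + 0.7152×G_lin + 0.0722×B_lin
Color 1 (229,89,55):
  R=229: 229/255≈0.8980 > 0.04045 → ((0.8980+0.055)/1.055)^2.4 ≈ 0.78354
  G=89: 89/255≈0.3490 > 0.04045 → ((0.3490+0.055)/1.055)^2.4 ≈ 0.09990
  B=55: 55/255≈0.2157 > 0.04045 → ((0.2157+0.055)/1.055)^2.4 ≈ 0.03820
  L1 = 0.2126×0.78354 + 0.7152×0.09990 + 0.0722×0.03820 ≈ 0.24079
Color 2 (112,56,177):
  R=112: 112/255≈0.4392 > 0.04045 → ((0.4392+0.055)/1.055)^2.4 ≈ 0.16203
  G=56: 56/255≈0.2196 > 0.04045 → ((0.2196+0.055)/1.055)^2.4 ≈ 0.03955
  B=177: 177/255≈0.6941 > 0.04045 → ((0.6941+0.055)/1.055)^2.4 ≈ 0.43966
  L2 = 0.2126×0.16203 + 0.7152×0.03955 + 0.0722×0.43966 ≈ 0.09447
Lighter = 0.24079, Darker = 0.09447
Ratio = (L_lighter + 0.05) / (L_darker + 0.05)
Ratio = (0.24079 + 0.05) / (0.09447 + 0.05) = 0.29079 / 0.14447 ≈ 2.0127
Ratio ≈ 2.01:1


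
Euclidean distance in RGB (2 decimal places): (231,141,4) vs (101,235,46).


d = √[(R₁-R₂)² + (G₁-G₂)² + (B₁-B₂)²]
d = √[(231-101)² + (141-235)² + (4-46)²]
d = √[16900 + 8836 + 1764]
d = √27500
d ≈ 165.83


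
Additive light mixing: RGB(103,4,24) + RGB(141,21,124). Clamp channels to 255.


Additive: each channel = min(255, C₁+C₂)
R: 103+141 = 244 → 244
G: 4+21 = 25 → 25
B: 24+124 = 148 → 148
= RGB(244, 25, 148)


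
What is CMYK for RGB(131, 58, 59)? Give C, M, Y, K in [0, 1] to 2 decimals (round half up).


R'=131/255≈0.5137, G'=58/255≈0.2275, B'=59/255≈0.2314
K = 1 - max(R',G',B') = 1 - 131/255 = 124/255 = 0.48627… → 0.49
(1-R'-K)/(1-K) simplifies to (max-R)/max with max = 131:
C = (131-131)/131 = 0/131 = 0 → 0.00
M = (131-58)/131 = 73/131 = 0.55725… → 0.56
Y = (131-59)/131 = 72/131 = 0.54961… → 0.55
= CMYK(0.00, 0.56, 0.55, 0.49)


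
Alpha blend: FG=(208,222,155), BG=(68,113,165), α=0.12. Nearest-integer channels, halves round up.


C = α×F + (1-α)×B, with 1-α = 0.88
R: 0.12×208 + 0.88×68 = 24.96 + 59.84 = 84.80 → 85
G: 0.12×222 + 0.88×113 = 26.64 + 99.44 = 126.08 → 126
B: 0.12×155 + 0.88×165 = 18.60 + 145.20 = 163.80 → 164
= RGB(85, 126, 164)


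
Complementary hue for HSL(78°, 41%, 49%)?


Complement = opposite side of color wheel = hue + 180°
H' = (78 + 180) mod 360 = 258°
S and L unchanged.
= HSL(258°, 41%, 49%)


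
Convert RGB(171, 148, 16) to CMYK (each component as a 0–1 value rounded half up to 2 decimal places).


R'=171/255≈0.6706, G'=148/255≈0.5804, B'=16/255≈0.0627
K = 1 - max(R',G',B') = 1 - 171/255 = 84/255 = 0.32941… → 0.33
(1-R'-K)/(1-K) simplifies to (max-R)/max with max = 171:
C = (171-171)/171 = 0/171 = 0 → 0.00
M = (171-148)/171 = 23/171 = 0.13450… → 0.13
Y = (171-16)/171 = 155/171 = 0.90643… → 0.91
= CMYK(0.00, 0.13, 0.91, 0.33)


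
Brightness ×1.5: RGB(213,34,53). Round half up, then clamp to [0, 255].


Multiply each channel by 1.5, round half up, clamp to [0, 255]
R: 213×1.5 = 319.5 → round → 320 → clamp → 255
G: 34×1.5 = 51
B: 53×1.5 = 79.5 → round → 80
= RGB(255, 51, 80)


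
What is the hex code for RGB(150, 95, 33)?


R = 150 → 96 (hex)
G = 95 → 5F (hex)
B = 33 → 21 (hex)
Hex = #965F21


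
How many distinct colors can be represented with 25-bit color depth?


Colors = 2^bits = 2^25
= 33,554,432 colors


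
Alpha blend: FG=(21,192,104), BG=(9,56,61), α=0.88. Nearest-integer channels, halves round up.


C = α×F + (1-α)×B, with 1-α = 0.12
R: 0.88×21 + 0.12×9 = 18.48 + 1.08 = 19.56 → 20
G: 0.88×192 + 0.12×56 = 168.96 + 6.72 = 175.68 → 176
B: 0.88×104 + 0.12×61 = 91.52 + 7.32 = 98.84 → 99
= RGB(20, 176, 99)


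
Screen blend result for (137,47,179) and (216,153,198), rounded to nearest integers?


Screen: C = 255 - (255-A)×(255-B)/255, rounded to nearest integer
R: 255 - (255-137)×(255-216)/255 = 255 - 4602/255 ≈ 255 - 18.047 = 236.953 → 237
G: 255 - (255-47)×(255-153)/255 = 255 - 21216/255 ≈ 255 - 83.200 = 171.800 → 172
B: 255 - (255-179)×(255-198)/255 = 255 - 4332/255 ≈ 255 - 16.988 = 238.012 → 238
= RGB(237, 172, 238)


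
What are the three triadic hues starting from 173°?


Triadic: equally spaced at 120° intervals
H1 = 173°
H2 = (173 + 120) mod 360 = 293°
H3 = (173 + 240) mod 360 = 53°
Triadic = 173°, 293°, 53°


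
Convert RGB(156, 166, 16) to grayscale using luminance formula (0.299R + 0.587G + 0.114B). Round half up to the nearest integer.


Gray = 0.299×R + 0.587×G + 0.114×B
Gray = 0.299×156 + 0.587×166 + 0.114×16
Gray = 46.644 + 97.442 + 1.824
Gray = 145.910 → round half up → 146
Gray = 146


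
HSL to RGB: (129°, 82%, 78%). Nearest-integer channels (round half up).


H=129°, S=0.82, L=0.78
C = (1-|2L-1|)×S = (1-|0.56|)×0.82 = 0.3608
H' = H/60 = 129/60 ≈ 2.1500; X = C×(1-|H' mod 2 - 1|) = 0.05412
m = L - C/2 = 0.78 - 0.1804 = 0.5996
Sector ⌊H'⌋ = 2 → (R',G',B') = (0.0, 0.3608, 0.05412)
RGB = ((R'+m)×255, (G'+m)×255, (B'+m)×255) = (152.898, 244.902, 166.6986)
Round half up → RGB(153, 245, 167)


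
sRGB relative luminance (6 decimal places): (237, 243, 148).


Linearize each channel (sRGB transfer function): c = v/255; c_lin = c/12.92 if c ≤ 0.04045, else ((c+0.055)/1.055)^2.4
  R: 237/255 ≈ 0.929412 > 0.04045 → ((0.929412+0.055)/1.055)^2.4 ≈ 0.846873
  G: 243/255 ≈ 0.952941 > 0.04045 → ((0.952941+0.055)/1.055)^2.4 ≈ 0.896269
  B: 148/255 ≈ 0.580392 > 0.04045 → ((0.580392+0.055)/1.055)^2.4 ≈ 0.296138
R_lin = 0.846873, G_lin = 0.896269, B_lin = 0.296138
L = 0.2126×R + 0.7152×G + 0.0722×B
L = 0.2126×0.846873 + 0.7152×0.896269 + 0.0722×0.296138
L ≈ 0.842438


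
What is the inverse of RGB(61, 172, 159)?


Invert: (255-R, 255-G, 255-B)
R: 255-61 = 194
G: 255-172 = 83
B: 255-159 = 96
= RGB(194, 83, 96)


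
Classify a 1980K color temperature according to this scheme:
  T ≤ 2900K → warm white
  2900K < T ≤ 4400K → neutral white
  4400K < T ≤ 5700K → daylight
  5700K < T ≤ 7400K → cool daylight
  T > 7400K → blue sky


Temperature: 1980K
1980K ≤ 2900K → warm white
Classification: warm white


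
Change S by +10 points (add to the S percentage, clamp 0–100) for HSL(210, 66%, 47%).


Original S = 66%
Adjustment = +10 percentage points
New S = 66 + (10) = 76
Clamp to [0, 100] → 76
= HSL(210°, 76%, 47%)


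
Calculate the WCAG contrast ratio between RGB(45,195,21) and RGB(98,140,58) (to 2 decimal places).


Linearize each sRGB channel c=v/255: c/12.92 if c ≤ 0.04045 else ((c+0.055)/1.055)^2.4
L = 0.2126×R_lin + 0.7152×G_lin + 0.0722×B_lin
Color 1 (45,195,21):
  R=45: 45/255≈0.1765 > 0.04045 → ((0.1765+0.055)/1.055)^2.4 ≈ 0.02624
  G=195: 195/255≈0.7647 > 0.04045 → ((0.7647+0.055)/1.055)^2.4 ≈ 0.54572
  B=21: 21/255≈0.0824 > 0.04045 → ((0.0824+0.055)/1.055)^2.4 ≈ 0.00750
  L1 = 0.2126×0.02624 + 0.7152×0.54572 + 0.0722×0.00750 ≈ 0.39642
Color 2 (98,140,58):
  R=98: 98/255≈0.3843 > 0.04045 → ((0.3843+0.055)/1.055)^2.4 ≈ 0.12214
  G=140: 140/255≈0.5490 > 0.04045 → ((0.5490+0.055)/1.055)^2.4 ≈ 0.26225
  B=58: 58/255≈0.2275 > 0.04045 → ((0.2275+0.055)/1.055)^2.4 ≈ 0.04231
  L2 = 0.2126×0.12214 + 0.7152×0.26225 + 0.0722×0.04231 ≈ 0.21658
Lighter = 0.39642, Darker = 0.21658
Ratio = (L_lighter + 0.05) / (L_darker + 0.05)
Ratio = (0.39642 + 0.05) / (0.21658 + 0.05) = 0.44642 / 0.26658 ≈ 1.6746
Ratio ≈ 1.67:1


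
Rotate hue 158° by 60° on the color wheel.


New hue = (H + rotation) mod 360
New hue = (158 + 60) mod 360
= 218 mod 360
= 218°


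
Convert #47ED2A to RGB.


47 → 71 (R)
ED → 237 (G)
2A → 42 (B)
= RGB(71, 237, 42)


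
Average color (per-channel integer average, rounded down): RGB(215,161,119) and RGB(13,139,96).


Midpoint: each channel = ⌊(C₁+C₂)/2⌋
R: ⌊(215+13)/2⌋ = 114
G: ⌊(161+139)/2⌋ = 150
B: ⌊(119+96)/2⌋ = 107
= RGB(114, 150, 107)


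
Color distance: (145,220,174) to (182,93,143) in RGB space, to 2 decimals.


d = √[(R₁-R₂)² + (G₁-G₂)² + (B₁-B₂)²]
d = √[(145-182)² + (220-93)² + (174-143)²]
d = √[1369 + 16129 + 961]
d = √18459
d ≈ 135.86


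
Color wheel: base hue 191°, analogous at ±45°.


Base hue: 191°
Left analog: (191 - 45) mod 360 = 146°
Right analog: (191 + 45) mod 360 = 236°
Analogous hues = 146° and 236°


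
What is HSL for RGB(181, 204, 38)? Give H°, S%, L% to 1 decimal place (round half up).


Normalize: R'=181/255≈0.7098, G'=204/255≈0.8000, B'=38/255≈0.1490
Max=204/255, Min=38/255, Δ=Max-Min=166/255
L = (Max+Min)/2 = (204+38)/510 = 242/510 = 0.47450… → L = 47.5%
L ≤ 0.5 → S = Δ/(Max+Min) = 166/(204+38) = 166/242 = 0.68595… → S = 68.6%
(the 1/255 factors cancel in S and H, so raw channel differences can be used)
Max is G' → H = 60 × ((B-R)/Δ + 2) = 60 × ((38-181)/166 + 2)
  -143/166 + 2 = -0.8614… + 2 = 1.1385…
  H = 60 × 1.1385… = 68.313…° → H = 68.3°
= HSL(68.3°, 68.6%, 47.5%)


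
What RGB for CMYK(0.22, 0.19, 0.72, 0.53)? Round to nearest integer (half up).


R = 255 × (1-C) × (1-K) = 255 × 0.78 × 0.47 = 93.483 → 93
G = 255 × (1-M) × (1-K) = 255 × 0.81 × 0.47 = 97.0785 → 97
B = 255 × (1-Y) × (1-K) = 255 × 0.28 × 0.47 = 33.558 → 34
= RGB(93, 97, 34)


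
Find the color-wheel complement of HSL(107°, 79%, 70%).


Complement = opposite side of color wheel = hue + 180°
H' = (107 + 180) mod 360 = 287°
S and L unchanged.
= HSL(287°, 79%, 70%)
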